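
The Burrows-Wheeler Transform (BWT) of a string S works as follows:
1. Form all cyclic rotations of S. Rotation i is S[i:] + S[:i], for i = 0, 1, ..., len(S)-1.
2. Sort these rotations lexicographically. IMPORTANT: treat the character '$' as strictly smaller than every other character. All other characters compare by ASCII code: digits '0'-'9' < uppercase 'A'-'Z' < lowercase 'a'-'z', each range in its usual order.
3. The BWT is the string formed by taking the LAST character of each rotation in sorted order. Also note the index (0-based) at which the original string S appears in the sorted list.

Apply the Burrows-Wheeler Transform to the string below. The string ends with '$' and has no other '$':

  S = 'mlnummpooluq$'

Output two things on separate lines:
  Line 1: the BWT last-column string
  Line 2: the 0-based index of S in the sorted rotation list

Answer: qmo$umlopmunl
3

Derivation:
All 13 rotations (rotation i = S[i:]+S[:i]):
  rot[0] = mlnummpooluq$
  rot[1] = lnummpooluq$m
  rot[2] = nummpooluq$ml
  rot[3] = ummpooluq$mln
  rot[4] = mmpooluq$mlnu
  rot[5] = mpooluq$mlnum
  rot[6] = pooluq$mlnumm
  rot[7] = ooluq$mlnummp
  rot[8] = oluq$mlnummpo
  rot[9] = luq$mlnummpoo
  rot[10] = uq$mlnummpool
  rot[11] = q$mlnummpoolu
  rot[12] = $mlnummpooluq
Sorted (with $ < everything):
  sorted[0] = $mlnummpooluq  (last char: 'q')
  sorted[1] = lnummpooluq$m  (last char: 'm')
  sorted[2] = luq$mlnummpoo  (last char: 'o')
  sorted[3] = mlnummpooluq$  (last char: '$')
  sorted[4] = mmpooluq$mlnu  (last char: 'u')
  sorted[5] = mpooluq$mlnum  (last char: 'm')
  sorted[6] = nummpooluq$ml  (last char: 'l')
  sorted[7] = oluq$mlnummpo  (last char: 'o')
  sorted[8] = ooluq$mlnummp  (last char: 'p')
  sorted[9] = pooluq$mlnumm  (last char: 'm')
  sorted[10] = q$mlnummpoolu  (last char: 'u')
  sorted[11] = ummpooluq$mln  (last char: 'n')
  sorted[12] = uq$mlnummpool  (last char: 'l')
Last column: qmo$umlopmunl
Original string S is at sorted index 3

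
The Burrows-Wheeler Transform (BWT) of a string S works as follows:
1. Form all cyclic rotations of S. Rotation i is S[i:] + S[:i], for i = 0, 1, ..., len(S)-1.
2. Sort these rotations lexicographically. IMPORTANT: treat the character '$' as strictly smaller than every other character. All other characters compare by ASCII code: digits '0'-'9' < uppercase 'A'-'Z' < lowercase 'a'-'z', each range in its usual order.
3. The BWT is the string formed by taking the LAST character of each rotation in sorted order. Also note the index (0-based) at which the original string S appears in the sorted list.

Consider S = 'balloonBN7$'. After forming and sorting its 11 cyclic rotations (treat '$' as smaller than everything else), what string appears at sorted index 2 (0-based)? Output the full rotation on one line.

Answer: BN7$balloon

Derivation:
All 11 rotations (rotation i = S[i:]+S[:i]):
  rot[0] = balloonBN7$
  rot[1] = alloonBN7$b
  rot[2] = lloonBN7$ba
  rot[3] = loonBN7$bal
  rot[4] = oonBN7$ball
  rot[5] = onBN7$ballo
  rot[6] = nBN7$balloo
  rot[7] = BN7$balloon
  rot[8] = N7$balloonB
  rot[9] = 7$balloonBN
  rot[10] = $balloonBN7
Sorted (with $ < everything):
  sorted[0] = $balloonBN7
  sorted[1] = 7$balloonBN
  sorted[2] = BN7$balloon
  sorted[3] = N7$balloonB
  sorted[4] = alloonBN7$b
  sorted[5] = balloonBN7$
  sorted[6] = lloonBN7$ba
  sorted[7] = loonBN7$bal
  sorted[8] = nBN7$balloo
  sorted[9] = onBN7$ballo
  sorted[10] = oonBN7$ball
sorted[2] = BN7$balloon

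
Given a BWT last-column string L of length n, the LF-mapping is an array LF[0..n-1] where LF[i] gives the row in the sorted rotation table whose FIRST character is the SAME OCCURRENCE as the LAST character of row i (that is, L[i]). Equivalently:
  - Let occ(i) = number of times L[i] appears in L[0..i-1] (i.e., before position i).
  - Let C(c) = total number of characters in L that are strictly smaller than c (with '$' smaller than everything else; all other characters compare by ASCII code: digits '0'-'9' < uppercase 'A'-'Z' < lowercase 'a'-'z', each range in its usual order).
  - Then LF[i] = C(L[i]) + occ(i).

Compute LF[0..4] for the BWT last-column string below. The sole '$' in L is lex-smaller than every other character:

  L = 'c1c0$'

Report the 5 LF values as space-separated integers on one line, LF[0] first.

Answer: 3 2 4 1 0

Derivation:
Char counts: '$':1, '0':1, '1':1, 'c':2
C (first-col start): C('$')=0, C('0')=1, C('1')=2, C('c')=3
L[0]='c': occ=0, LF[0]=C('c')+0=3+0=3
L[1]='1': occ=0, LF[1]=C('1')+0=2+0=2
L[2]='c': occ=1, LF[2]=C('c')+1=3+1=4
L[3]='0': occ=0, LF[3]=C('0')+0=1+0=1
L[4]='$': occ=0, LF[4]=C('$')+0=0+0=0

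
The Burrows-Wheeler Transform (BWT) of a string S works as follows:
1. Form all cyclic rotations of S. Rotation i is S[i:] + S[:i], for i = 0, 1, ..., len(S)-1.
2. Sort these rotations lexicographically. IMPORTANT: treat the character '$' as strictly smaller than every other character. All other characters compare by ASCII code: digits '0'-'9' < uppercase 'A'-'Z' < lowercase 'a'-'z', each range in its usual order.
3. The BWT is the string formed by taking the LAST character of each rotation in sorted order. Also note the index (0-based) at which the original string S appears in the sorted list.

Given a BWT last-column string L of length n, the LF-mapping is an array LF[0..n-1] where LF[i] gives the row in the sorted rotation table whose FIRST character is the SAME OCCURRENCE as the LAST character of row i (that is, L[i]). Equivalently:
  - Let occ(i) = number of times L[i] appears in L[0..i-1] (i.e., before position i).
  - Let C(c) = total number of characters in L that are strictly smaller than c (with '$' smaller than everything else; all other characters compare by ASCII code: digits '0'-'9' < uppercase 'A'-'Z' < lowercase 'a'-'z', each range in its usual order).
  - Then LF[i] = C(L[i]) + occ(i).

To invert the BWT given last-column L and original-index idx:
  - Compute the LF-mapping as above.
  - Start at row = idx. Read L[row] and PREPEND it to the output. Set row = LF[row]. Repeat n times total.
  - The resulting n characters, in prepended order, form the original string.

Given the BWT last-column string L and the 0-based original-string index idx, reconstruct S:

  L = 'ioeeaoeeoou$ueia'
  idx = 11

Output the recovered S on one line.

Answer: oeeeoiuoaeeauoi$

Derivation:
LF mapping: 8 10 3 4 1 11 5 6 12 13 14 0 15 7 9 2
Walk LF starting at row 11, prepending L[row]:
  step 1: row=11, L[11]='$', prepend. Next row=LF[11]=0
  step 2: row=0, L[0]='i', prepend. Next row=LF[0]=8
  step 3: row=8, L[8]='o', prepend. Next row=LF[8]=12
  step 4: row=12, L[12]='u', prepend. Next row=LF[12]=15
  step 5: row=15, L[15]='a', prepend. Next row=LF[15]=2
  step 6: row=2, L[2]='e', prepend. Next row=LF[2]=3
  step 7: row=3, L[3]='e', prepend. Next row=LF[3]=4
  step 8: row=4, L[4]='a', prepend. Next row=LF[4]=1
  step 9: row=1, L[1]='o', prepend. Next row=LF[1]=10
  step 10: row=10, L[10]='u', prepend. Next row=LF[10]=14
  step 11: row=14, L[14]='i', prepend. Next row=LF[14]=9
  step 12: row=9, L[9]='o', prepend. Next row=LF[9]=13
  step 13: row=13, L[13]='e', prepend. Next row=LF[13]=7
  step 14: row=7, L[7]='e', prepend. Next row=LF[7]=6
  step 15: row=6, L[6]='e', prepend. Next row=LF[6]=5
  step 16: row=5, L[5]='o', prepend. Next row=LF[5]=11
Reversed output: oeeeoiuoaeeauoi$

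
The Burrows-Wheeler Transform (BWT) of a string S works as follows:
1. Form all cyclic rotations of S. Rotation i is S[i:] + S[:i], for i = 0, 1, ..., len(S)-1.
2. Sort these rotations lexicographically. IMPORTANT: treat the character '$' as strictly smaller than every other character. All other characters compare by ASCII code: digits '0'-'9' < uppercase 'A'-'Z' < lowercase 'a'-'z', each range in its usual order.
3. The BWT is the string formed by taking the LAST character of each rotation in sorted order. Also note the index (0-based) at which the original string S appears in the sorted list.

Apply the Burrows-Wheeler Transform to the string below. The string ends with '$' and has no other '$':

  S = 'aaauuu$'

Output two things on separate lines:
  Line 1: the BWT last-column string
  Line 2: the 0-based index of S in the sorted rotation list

All 7 rotations (rotation i = S[i:]+S[:i]):
  rot[0] = aaauuu$
  rot[1] = aauuu$a
  rot[2] = auuu$aa
  rot[3] = uuu$aaa
  rot[4] = uu$aaau
  rot[5] = u$aaauu
  rot[6] = $aaauuu
Sorted (with $ < everything):
  sorted[0] = $aaauuu  (last char: 'u')
  sorted[1] = aaauuu$  (last char: '$')
  sorted[2] = aauuu$a  (last char: 'a')
  sorted[3] = auuu$aa  (last char: 'a')
  sorted[4] = u$aaauu  (last char: 'u')
  sorted[5] = uu$aaau  (last char: 'u')
  sorted[6] = uuu$aaa  (last char: 'a')
Last column: u$aauua
Original string S is at sorted index 1

Answer: u$aauua
1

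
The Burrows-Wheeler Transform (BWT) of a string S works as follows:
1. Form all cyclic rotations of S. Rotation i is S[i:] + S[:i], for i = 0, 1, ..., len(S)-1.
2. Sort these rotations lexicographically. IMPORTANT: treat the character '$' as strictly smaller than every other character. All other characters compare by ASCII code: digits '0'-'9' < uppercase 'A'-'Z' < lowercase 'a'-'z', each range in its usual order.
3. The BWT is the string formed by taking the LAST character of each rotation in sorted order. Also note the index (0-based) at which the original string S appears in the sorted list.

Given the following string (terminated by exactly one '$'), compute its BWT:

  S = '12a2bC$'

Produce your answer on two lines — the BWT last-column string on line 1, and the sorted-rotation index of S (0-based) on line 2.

All 7 rotations (rotation i = S[i:]+S[:i]):
  rot[0] = 12a2bC$
  rot[1] = 2a2bC$1
  rot[2] = a2bC$12
  rot[3] = 2bC$12a
  rot[4] = bC$12a2
  rot[5] = C$12a2b
  rot[6] = $12a2bC
Sorted (with $ < everything):
  sorted[0] = $12a2bC  (last char: 'C')
  sorted[1] = 12a2bC$  (last char: '$')
  sorted[2] = 2a2bC$1  (last char: '1')
  sorted[3] = 2bC$12a  (last char: 'a')
  sorted[4] = C$12a2b  (last char: 'b')
  sorted[5] = a2bC$12  (last char: '2')
  sorted[6] = bC$12a2  (last char: '2')
Last column: C$1ab22
Original string S is at sorted index 1

Answer: C$1ab22
1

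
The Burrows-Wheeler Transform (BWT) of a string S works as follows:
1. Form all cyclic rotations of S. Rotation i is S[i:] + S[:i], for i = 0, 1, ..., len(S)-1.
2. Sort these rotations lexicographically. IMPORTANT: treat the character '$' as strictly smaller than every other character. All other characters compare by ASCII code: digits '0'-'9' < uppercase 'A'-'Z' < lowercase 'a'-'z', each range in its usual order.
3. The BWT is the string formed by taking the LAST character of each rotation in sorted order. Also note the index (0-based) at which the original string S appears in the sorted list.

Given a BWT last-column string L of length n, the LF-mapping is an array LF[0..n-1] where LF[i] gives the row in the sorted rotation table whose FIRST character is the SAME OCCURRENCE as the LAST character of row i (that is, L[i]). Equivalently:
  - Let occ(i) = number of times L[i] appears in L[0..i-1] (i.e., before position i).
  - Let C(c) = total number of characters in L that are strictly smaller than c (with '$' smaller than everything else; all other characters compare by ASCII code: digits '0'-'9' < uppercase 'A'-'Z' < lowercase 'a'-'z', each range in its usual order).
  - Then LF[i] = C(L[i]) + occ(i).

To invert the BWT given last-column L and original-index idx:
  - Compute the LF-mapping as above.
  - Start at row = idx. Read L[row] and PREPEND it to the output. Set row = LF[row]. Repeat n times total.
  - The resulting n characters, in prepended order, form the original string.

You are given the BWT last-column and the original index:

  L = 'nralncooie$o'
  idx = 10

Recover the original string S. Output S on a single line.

LF mapping: 6 11 1 5 7 2 8 9 4 3 0 10
Walk LF starting at row 10, prepending L[row]:
  step 1: row=10, L[10]='$', prepend. Next row=LF[10]=0
  step 2: row=0, L[0]='n', prepend. Next row=LF[0]=6
  step 3: row=6, L[6]='o', prepend. Next row=LF[6]=8
  step 4: row=8, L[8]='i', prepend. Next row=LF[8]=4
  step 5: row=4, L[4]='n', prepend. Next row=LF[4]=7
  step 6: row=7, L[7]='o', prepend. Next row=LF[7]=9
  step 7: row=9, L[9]='e', prepend. Next row=LF[9]=3
  step 8: row=3, L[3]='l', prepend. Next row=LF[3]=5
  step 9: row=5, L[5]='c', prepend. Next row=LF[5]=2
  step 10: row=2, L[2]='a', prepend. Next row=LF[2]=1
  step 11: row=1, L[1]='r', prepend. Next row=LF[1]=11
  step 12: row=11, L[11]='o', prepend. Next row=LF[11]=10
Reversed output: oracleonion$

Answer: oracleonion$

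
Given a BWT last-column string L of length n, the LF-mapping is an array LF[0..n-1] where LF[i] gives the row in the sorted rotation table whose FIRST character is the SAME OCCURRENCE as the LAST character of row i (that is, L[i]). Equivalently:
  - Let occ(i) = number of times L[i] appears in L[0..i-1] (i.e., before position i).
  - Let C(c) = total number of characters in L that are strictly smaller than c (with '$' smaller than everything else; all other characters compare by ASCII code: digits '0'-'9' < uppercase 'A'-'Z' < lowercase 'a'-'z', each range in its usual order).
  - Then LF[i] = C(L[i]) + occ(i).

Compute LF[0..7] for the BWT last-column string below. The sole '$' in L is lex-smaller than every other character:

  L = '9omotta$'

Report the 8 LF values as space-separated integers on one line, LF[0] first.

Char counts: '$':1, '9':1, 'a':1, 'm':1, 'o':2, 't':2
C (first-col start): C('$')=0, C('9')=1, C('a')=2, C('m')=3, C('o')=4, C('t')=6
L[0]='9': occ=0, LF[0]=C('9')+0=1+0=1
L[1]='o': occ=0, LF[1]=C('o')+0=4+0=4
L[2]='m': occ=0, LF[2]=C('m')+0=3+0=3
L[3]='o': occ=1, LF[3]=C('o')+1=4+1=5
L[4]='t': occ=0, LF[4]=C('t')+0=6+0=6
L[5]='t': occ=1, LF[5]=C('t')+1=6+1=7
L[6]='a': occ=0, LF[6]=C('a')+0=2+0=2
L[7]='$': occ=0, LF[7]=C('$')+0=0+0=0

Answer: 1 4 3 5 6 7 2 0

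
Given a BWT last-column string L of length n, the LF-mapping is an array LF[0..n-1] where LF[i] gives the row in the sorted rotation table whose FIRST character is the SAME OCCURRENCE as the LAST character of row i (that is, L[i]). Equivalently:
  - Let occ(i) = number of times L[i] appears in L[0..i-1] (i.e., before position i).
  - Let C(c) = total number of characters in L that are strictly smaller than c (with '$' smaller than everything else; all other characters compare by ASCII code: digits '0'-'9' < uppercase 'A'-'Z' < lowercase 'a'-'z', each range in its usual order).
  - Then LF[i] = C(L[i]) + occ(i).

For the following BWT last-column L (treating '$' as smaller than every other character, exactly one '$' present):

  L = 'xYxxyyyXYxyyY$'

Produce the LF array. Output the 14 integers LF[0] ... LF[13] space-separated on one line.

Char counts: '$':1, 'X':1, 'Y':3, 'x':4, 'y':5
C (first-col start): C('$')=0, C('X')=1, C('Y')=2, C('x')=5, C('y')=9
L[0]='x': occ=0, LF[0]=C('x')+0=5+0=5
L[1]='Y': occ=0, LF[1]=C('Y')+0=2+0=2
L[2]='x': occ=1, LF[2]=C('x')+1=5+1=6
L[3]='x': occ=2, LF[3]=C('x')+2=5+2=7
L[4]='y': occ=0, LF[4]=C('y')+0=9+0=9
L[5]='y': occ=1, LF[5]=C('y')+1=9+1=10
L[6]='y': occ=2, LF[6]=C('y')+2=9+2=11
L[7]='X': occ=0, LF[7]=C('X')+0=1+0=1
L[8]='Y': occ=1, LF[8]=C('Y')+1=2+1=3
L[9]='x': occ=3, LF[9]=C('x')+3=5+3=8
L[10]='y': occ=3, LF[10]=C('y')+3=9+3=12
L[11]='y': occ=4, LF[11]=C('y')+4=9+4=13
L[12]='Y': occ=2, LF[12]=C('Y')+2=2+2=4
L[13]='$': occ=0, LF[13]=C('$')+0=0+0=0

Answer: 5 2 6 7 9 10 11 1 3 8 12 13 4 0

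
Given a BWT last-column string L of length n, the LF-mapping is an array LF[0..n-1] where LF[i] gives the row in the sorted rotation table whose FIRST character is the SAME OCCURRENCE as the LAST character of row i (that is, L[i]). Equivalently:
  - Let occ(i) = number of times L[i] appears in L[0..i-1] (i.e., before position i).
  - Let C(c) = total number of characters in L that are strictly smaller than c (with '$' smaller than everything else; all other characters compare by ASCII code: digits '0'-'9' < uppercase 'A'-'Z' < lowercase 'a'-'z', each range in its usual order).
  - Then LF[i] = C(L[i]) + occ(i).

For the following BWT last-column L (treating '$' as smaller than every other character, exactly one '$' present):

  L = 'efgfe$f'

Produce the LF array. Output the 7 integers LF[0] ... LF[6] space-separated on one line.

Char counts: '$':1, 'e':2, 'f':3, 'g':1
C (first-col start): C('$')=0, C('e')=1, C('f')=3, C('g')=6
L[0]='e': occ=0, LF[0]=C('e')+0=1+0=1
L[1]='f': occ=0, LF[1]=C('f')+0=3+0=3
L[2]='g': occ=0, LF[2]=C('g')+0=6+0=6
L[3]='f': occ=1, LF[3]=C('f')+1=3+1=4
L[4]='e': occ=1, LF[4]=C('e')+1=1+1=2
L[5]='$': occ=0, LF[5]=C('$')+0=0+0=0
L[6]='f': occ=2, LF[6]=C('f')+2=3+2=5

Answer: 1 3 6 4 2 0 5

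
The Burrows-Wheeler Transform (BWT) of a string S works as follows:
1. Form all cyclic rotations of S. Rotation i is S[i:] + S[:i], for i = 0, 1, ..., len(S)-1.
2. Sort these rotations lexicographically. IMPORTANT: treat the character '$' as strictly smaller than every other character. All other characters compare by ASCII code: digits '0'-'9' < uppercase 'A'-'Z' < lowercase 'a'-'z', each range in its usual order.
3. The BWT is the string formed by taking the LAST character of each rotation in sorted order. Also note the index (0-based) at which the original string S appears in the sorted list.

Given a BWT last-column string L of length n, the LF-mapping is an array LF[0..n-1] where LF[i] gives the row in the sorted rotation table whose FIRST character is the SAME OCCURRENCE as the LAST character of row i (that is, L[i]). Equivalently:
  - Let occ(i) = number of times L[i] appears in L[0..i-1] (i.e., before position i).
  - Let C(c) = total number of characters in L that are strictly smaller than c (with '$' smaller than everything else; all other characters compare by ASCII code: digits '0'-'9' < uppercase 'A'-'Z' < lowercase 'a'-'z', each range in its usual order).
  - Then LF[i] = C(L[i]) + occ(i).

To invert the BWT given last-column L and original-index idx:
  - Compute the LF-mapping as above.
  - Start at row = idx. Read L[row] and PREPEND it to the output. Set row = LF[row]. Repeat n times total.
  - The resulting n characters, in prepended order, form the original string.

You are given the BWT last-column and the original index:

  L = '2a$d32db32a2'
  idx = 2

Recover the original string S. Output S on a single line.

LF mapping: 1 7 0 10 5 2 11 9 6 3 8 4
Walk LF starting at row 2, prepending L[row]:
  step 1: row=2, L[2]='$', prepend. Next row=LF[2]=0
  step 2: row=0, L[0]='2', prepend. Next row=LF[0]=1
  step 3: row=1, L[1]='a', prepend. Next row=LF[1]=7
  step 4: row=7, L[7]='b', prepend. Next row=LF[7]=9
  step 5: row=9, L[9]='2', prepend. Next row=LF[9]=3
  step 6: row=3, L[3]='d', prepend. Next row=LF[3]=10
  step 7: row=10, L[10]='a', prepend. Next row=LF[10]=8
  step 8: row=8, L[8]='3', prepend. Next row=LF[8]=6
  step 9: row=6, L[6]='d', prepend. Next row=LF[6]=11
  step 10: row=11, L[11]='2', prepend. Next row=LF[11]=4
  step 11: row=4, L[4]='3', prepend. Next row=LF[4]=5
  step 12: row=5, L[5]='2', prepend. Next row=LF[5]=2
Reversed output: 232d3ad2ba2$

Answer: 232d3ad2ba2$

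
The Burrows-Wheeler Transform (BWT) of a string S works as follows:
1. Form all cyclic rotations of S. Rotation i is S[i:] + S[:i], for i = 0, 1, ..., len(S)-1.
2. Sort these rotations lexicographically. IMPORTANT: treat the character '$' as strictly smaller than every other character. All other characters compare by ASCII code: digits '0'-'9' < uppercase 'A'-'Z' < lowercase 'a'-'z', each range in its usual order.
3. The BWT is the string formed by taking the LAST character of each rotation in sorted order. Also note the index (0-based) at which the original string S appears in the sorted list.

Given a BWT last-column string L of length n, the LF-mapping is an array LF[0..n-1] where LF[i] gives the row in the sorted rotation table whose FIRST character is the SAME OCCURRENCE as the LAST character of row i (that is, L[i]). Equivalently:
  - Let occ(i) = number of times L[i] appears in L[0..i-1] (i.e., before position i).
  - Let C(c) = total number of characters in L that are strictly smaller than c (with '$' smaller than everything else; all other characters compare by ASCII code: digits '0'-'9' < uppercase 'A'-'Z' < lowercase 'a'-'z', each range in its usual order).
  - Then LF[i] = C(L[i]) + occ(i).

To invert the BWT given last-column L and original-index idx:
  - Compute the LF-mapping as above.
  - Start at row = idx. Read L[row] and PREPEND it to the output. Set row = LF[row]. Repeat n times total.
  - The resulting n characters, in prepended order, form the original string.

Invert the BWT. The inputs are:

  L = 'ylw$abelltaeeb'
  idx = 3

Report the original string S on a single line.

Answer: beetlewallaby$

Derivation:
LF mapping: 13 8 12 0 1 3 5 9 10 11 2 6 7 4
Walk LF starting at row 3, prepending L[row]:
  step 1: row=3, L[3]='$', prepend. Next row=LF[3]=0
  step 2: row=0, L[0]='y', prepend. Next row=LF[0]=13
  step 3: row=13, L[13]='b', prepend. Next row=LF[13]=4
  step 4: row=4, L[4]='a', prepend. Next row=LF[4]=1
  step 5: row=1, L[1]='l', prepend. Next row=LF[1]=8
  step 6: row=8, L[8]='l', prepend. Next row=LF[8]=10
  step 7: row=10, L[10]='a', prepend. Next row=LF[10]=2
  step 8: row=2, L[2]='w', prepend. Next row=LF[2]=12
  step 9: row=12, L[12]='e', prepend. Next row=LF[12]=7
  step 10: row=7, L[7]='l', prepend. Next row=LF[7]=9
  step 11: row=9, L[9]='t', prepend. Next row=LF[9]=11
  step 12: row=11, L[11]='e', prepend. Next row=LF[11]=6
  step 13: row=6, L[6]='e', prepend. Next row=LF[6]=5
  step 14: row=5, L[5]='b', prepend. Next row=LF[5]=3
Reversed output: beetlewallaby$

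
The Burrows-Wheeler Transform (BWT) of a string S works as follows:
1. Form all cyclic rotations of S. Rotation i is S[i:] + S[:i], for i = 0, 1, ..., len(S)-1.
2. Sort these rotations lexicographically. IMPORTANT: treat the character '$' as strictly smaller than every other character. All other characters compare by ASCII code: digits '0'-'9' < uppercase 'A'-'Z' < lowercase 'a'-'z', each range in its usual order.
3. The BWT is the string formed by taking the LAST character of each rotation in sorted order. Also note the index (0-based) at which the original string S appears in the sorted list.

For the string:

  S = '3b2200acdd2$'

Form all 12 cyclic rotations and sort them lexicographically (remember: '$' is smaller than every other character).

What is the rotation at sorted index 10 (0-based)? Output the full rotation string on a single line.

Answer: d2$3b2200acd

Derivation:
All 12 rotations (rotation i = S[i:]+S[:i]):
  rot[0] = 3b2200acdd2$
  rot[1] = b2200acdd2$3
  rot[2] = 2200acdd2$3b
  rot[3] = 200acdd2$3b2
  rot[4] = 00acdd2$3b22
  rot[5] = 0acdd2$3b220
  rot[6] = acdd2$3b2200
  rot[7] = cdd2$3b2200a
  rot[8] = dd2$3b2200ac
  rot[9] = d2$3b2200acd
  rot[10] = 2$3b2200acdd
  rot[11] = $3b2200acdd2
Sorted (with $ < everything):
  sorted[0] = $3b2200acdd2
  sorted[1] = 00acdd2$3b22
  sorted[2] = 0acdd2$3b220
  sorted[3] = 2$3b2200acdd
  sorted[4] = 200acdd2$3b2
  sorted[5] = 2200acdd2$3b
  sorted[6] = 3b2200acdd2$
  sorted[7] = acdd2$3b2200
  sorted[8] = b2200acdd2$3
  sorted[9] = cdd2$3b2200a
  sorted[10] = d2$3b2200acd
  sorted[11] = dd2$3b2200ac
sorted[10] = d2$3b2200acd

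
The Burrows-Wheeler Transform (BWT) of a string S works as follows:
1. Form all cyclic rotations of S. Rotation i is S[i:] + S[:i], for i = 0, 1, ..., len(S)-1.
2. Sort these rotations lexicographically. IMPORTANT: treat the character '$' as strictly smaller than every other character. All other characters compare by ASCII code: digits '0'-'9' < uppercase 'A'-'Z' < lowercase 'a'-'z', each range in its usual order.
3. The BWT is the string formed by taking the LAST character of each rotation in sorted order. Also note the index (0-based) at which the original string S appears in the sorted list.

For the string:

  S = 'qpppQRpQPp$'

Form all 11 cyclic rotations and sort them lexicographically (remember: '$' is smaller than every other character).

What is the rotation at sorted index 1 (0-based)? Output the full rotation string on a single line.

Answer: Pp$qpppQRpQ

Derivation:
All 11 rotations (rotation i = S[i:]+S[:i]):
  rot[0] = qpppQRpQPp$
  rot[1] = pppQRpQPp$q
  rot[2] = ppQRpQPp$qp
  rot[3] = pQRpQPp$qpp
  rot[4] = QRpQPp$qppp
  rot[5] = RpQPp$qpppQ
  rot[6] = pQPp$qpppQR
  rot[7] = QPp$qpppQRp
  rot[8] = Pp$qpppQRpQ
  rot[9] = p$qpppQRpQP
  rot[10] = $qpppQRpQPp
Sorted (with $ < everything):
  sorted[0] = $qpppQRpQPp
  sorted[1] = Pp$qpppQRpQ
  sorted[2] = QPp$qpppQRp
  sorted[3] = QRpQPp$qppp
  sorted[4] = RpQPp$qpppQ
  sorted[5] = p$qpppQRpQP
  sorted[6] = pQPp$qpppQR
  sorted[7] = pQRpQPp$qpp
  sorted[8] = ppQRpQPp$qp
  sorted[9] = pppQRpQPp$q
  sorted[10] = qpppQRpQPp$
sorted[1] = Pp$qpppQRpQ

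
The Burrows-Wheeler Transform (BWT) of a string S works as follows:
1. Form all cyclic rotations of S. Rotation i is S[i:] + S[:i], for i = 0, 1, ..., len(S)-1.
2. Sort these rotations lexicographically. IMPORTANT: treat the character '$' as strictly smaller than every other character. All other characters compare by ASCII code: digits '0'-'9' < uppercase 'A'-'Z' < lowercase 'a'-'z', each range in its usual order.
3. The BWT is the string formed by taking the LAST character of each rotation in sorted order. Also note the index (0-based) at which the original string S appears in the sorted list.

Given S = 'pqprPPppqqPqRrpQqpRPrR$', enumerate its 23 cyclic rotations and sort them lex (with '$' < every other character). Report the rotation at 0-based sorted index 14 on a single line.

Answer: prPPppqqPqRrpQqpRPrR$pq

Derivation:
All 23 rotations (rotation i = S[i:]+S[:i]):
  rot[0] = pqprPPppqqPqRrpQqpRPrR$
  rot[1] = qprPPppqqPqRrpQqpRPrR$p
  rot[2] = prPPppqqPqRrpQqpRPrR$pq
  rot[3] = rPPppqqPqRrpQqpRPrR$pqp
  rot[4] = PPppqqPqRrpQqpRPrR$pqpr
  rot[5] = PppqqPqRrpQqpRPrR$pqprP
  rot[6] = ppqqPqRrpQqpRPrR$pqprPP
  rot[7] = pqqPqRrpQqpRPrR$pqprPPp
  rot[8] = qqPqRrpQqpRPrR$pqprPPpp
  rot[9] = qPqRrpQqpRPrR$pqprPPppq
  rot[10] = PqRrpQqpRPrR$pqprPPppqq
  rot[11] = qRrpQqpRPrR$pqprPPppqqP
  rot[12] = RrpQqpRPrR$pqprPPppqqPq
  rot[13] = rpQqpRPrR$pqprPPppqqPqR
  rot[14] = pQqpRPrR$pqprPPppqqPqRr
  rot[15] = QqpRPrR$pqprPPppqqPqRrp
  rot[16] = qpRPrR$pqprPPppqqPqRrpQ
  rot[17] = pRPrR$pqprPPppqqPqRrpQq
  rot[18] = RPrR$pqprPPppqqPqRrpQqp
  rot[19] = PrR$pqprPPppqqPqRrpQqpR
  rot[20] = rR$pqprPPppqqPqRrpQqpRP
  rot[21] = R$pqprPPppqqPqRrpQqpRPr
  rot[22] = $pqprPPppqqPqRrpQqpRPrR
Sorted (with $ < everything):
  sorted[0] = $pqprPPppqqPqRrpQqpRPrR
  sorted[1] = PPppqqPqRrpQqpRPrR$pqpr
  sorted[2] = PppqqPqRrpQqpRPrR$pqprP
  sorted[3] = PqRrpQqpRPrR$pqprPPppqq
  sorted[4] = PrR$pqprPPppqqPqRrpQqpR
  sorted[5] = QqpRPrR$pqprPPppqqPqRrp
  sorted[6] = R$pqprPPppqqPqRrpQqpRPr
  sorted[7] = RPrR$pqprPPppqqPqRrpQqp
  sorted[8] = RrpQqpRPrR$pqprPPppqqPq
  sorted[9] = pQqpRPrR$pqprPPppqqPqRr
  sorted[10] = pRPrR$pqprPPppqqPqRrpQq
  sorted[11] = ppqqPqRrpQqpRPrR$pqprPP
  sorted[12] = pqprPPppqqPqRrpQqpRPrR$
  sorted[13] = pqqPqRrpQqpRPrR$pqprPPp
  sorted[14] = prPPppqqPqRrpQqpRPrR$pq
  sorted[15] = qPqRrpQqpRPrR$pqprPPppq
  sorted[16] = qRrpQqpRPrR$pqprPPppqqP
  sorted[17] = qpRPrR$pqprPPppqqPqRrpQ
  sorted[18] = qprPPppqqPqRrpQqpRPrR$p
  sorted[19] = qqPqRrpQqpRPrR$pqprPPpp
  sorted[20] = rPPppqqPqRrpQqpRPrR$pqp
  sorted[21] = rR$pqprPPppqqPqRrpQqpRP
  sorted[22] = rpQqpRPrR$pqprPPppqqPqR
sorted[14] = prPPppqqPqRrpQqpRPrR$pq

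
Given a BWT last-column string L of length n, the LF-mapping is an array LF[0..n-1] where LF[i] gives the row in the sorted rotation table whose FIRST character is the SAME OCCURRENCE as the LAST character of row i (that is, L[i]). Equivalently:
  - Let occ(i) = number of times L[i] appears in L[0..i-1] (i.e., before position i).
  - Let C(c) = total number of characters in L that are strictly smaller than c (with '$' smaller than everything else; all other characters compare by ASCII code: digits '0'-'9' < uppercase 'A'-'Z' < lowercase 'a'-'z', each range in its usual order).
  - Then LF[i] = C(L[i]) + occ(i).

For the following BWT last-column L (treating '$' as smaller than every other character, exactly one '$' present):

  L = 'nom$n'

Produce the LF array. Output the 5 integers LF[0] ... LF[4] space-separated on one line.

Answer: 2 4 1 0 3

Derivation:
Char counts: '$':1, 'm':1, 'n':2, 'o':1
C (first-col start): C('$')=0, C('m')=1, C('n')=2, C('o')=4
L[0]='n': occ=0, LF[0]=C('n')+0=2+0=2
L[1]='o': occ=0, LF[1]=C('o')+0=4+0=4
L[2]='m': occ=0, LF[2]=C('m')+0=1+0=1
L[3]='$': occ=0, LF[3]=C('$')+0=0+0=0
L[4]='n': occ=1, LF[4]=C('n')+1=2+1=3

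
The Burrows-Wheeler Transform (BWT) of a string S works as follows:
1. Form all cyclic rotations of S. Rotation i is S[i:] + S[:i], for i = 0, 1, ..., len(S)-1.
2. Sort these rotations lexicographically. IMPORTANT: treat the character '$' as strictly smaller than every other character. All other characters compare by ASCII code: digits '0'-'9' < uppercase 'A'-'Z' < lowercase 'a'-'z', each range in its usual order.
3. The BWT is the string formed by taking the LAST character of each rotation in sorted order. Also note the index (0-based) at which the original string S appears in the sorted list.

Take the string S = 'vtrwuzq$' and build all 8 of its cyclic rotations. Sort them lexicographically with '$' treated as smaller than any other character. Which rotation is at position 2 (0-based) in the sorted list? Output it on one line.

Answer: rwuzq$vt

Derivation:
All 8 rotations (rotation i = S[i:]+S[:i]):
  rot[0] = vtrwuzq$
  rot[1] = trwuzq$v
  rot[2] = rwuzq$vt
  rot[3] = wuzq$vtr
  rot[4] = uzq$vtrw
  rot[5] = zq$vtrwu
  rot[6] = q$vtrwuz
  rot[7] = $vtrwuzq
Sorted (with $ < everything):
  sorted[0] = $vtrwuzq
  sorted[1] = q$vtrwuz
  sorted[2] = rwuzq$vt
  sorted[3] = trwuzq$v
  sorted[4] = uzq$vtrw
  sorted[5] = vtrwuzq$
  sorted[6] = wuzq$vtr
  sorted[7] = zq$vtrwu
sorted[2] = rwuzq$vt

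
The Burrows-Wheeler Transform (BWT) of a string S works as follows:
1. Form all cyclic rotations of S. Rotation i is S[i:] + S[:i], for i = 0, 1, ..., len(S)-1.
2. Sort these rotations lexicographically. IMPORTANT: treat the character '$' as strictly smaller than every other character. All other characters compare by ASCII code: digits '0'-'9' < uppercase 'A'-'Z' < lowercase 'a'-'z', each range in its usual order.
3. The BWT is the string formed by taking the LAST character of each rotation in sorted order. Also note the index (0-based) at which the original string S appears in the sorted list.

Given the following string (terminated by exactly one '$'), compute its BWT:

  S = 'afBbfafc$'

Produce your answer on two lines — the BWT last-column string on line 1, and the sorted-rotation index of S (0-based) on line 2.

All 9 rotations (rotation i = S[i:]+S[:i]):
  rot[0] = afBbfafc$
  rot[1] = fBbfafc$a
  rot[2] = Bbfafc$af
  rot[3] = bfafc$afB
  rot[4] = fafc$afBb
  rot[5] = afc$afBbf
  rot[6] = fc$afBbfa
  rot[7] = c$afBbfaf
  rot[8] = $afBbfafc
Sorted (with $ < everything):
  sorted[0] = $afBbfafc  (last char: 'c')
  sorted[1] = Bbfafc$af  (last char: 'f')
  sorted[2] = afBbfafc$  (last char: '$')
  sorted[3] = afc$afBbf  (last char: 'f')
  sorted[4] = bfafc$afB  (last char: 'B')
  sorted[5] = c$afBbfaf  (last char: 'f')
  sorted[6] = fBbfafc$a  (last char: 'a')
  sorted[7] = fafc$afBb  (last char: 'b')
  sorted[8] = fc$afBbfa  (last char: 'a')
Last column: cf$fBfaba
Original string S is at sorted index 2

Answer: cf$fBfaba
2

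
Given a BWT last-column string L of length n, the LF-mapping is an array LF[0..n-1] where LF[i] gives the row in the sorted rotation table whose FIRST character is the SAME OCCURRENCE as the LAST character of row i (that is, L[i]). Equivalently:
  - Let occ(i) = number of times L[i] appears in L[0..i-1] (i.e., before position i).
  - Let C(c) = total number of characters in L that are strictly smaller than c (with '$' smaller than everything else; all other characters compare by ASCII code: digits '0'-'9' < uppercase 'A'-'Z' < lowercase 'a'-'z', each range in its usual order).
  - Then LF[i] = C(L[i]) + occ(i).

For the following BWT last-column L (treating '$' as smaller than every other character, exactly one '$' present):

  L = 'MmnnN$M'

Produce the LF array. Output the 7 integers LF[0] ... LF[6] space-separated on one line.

Char counts: '$':1, 'M':2, 'N':1, 'm':1, 'n':2
C (first-col start): C('$')=0, C('M')=1, C('N')=3, C('m')=4, C('n')=5
L[0]='M': occ=0, LF[0]=C('M')+0=1+0=1
L[1]='m': occ=0, LF[1]=C('m')+0=4+0=4
L[2]='n': occ=0, LF[2]=C('n')+0=5+0=5
L[3]='n': occ=1, LF[3]=C('n')+1=5+1=6
L[4]='N': occ=0, LF[4]=C('N')+0=3+0=3
L[5]='$': occ=0, LF[5]=C('$')+0=0+0=0
L[6]='M': occ=1, LF[6]=C('M')+1=1+1=2

Answer: 1 4 5 6 3 0 2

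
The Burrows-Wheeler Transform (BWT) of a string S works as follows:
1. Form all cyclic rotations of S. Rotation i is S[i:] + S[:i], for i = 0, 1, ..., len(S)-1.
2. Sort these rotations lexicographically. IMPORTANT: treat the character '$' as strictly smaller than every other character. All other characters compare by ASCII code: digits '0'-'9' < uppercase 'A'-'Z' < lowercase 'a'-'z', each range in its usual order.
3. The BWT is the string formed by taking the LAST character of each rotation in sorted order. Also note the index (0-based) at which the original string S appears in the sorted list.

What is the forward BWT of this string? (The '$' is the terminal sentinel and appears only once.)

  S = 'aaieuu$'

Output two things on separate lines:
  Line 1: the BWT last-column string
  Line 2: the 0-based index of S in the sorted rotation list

All 7 rotations (rotation i = S[i:]+S[:i]):
  rot[0] = aaieuu$
  rot[1] = aieuu$a
  rot[2] = ieuu$aa
  rot[3] = euu$aai
  rot[4] = uu$aaie
  rot[5] = u$aaieu
  rot[6] = $aaieuu
Sorted (with $ < everything):
  sorted[0] = $aaieuu  (last char: 'u')
  sorted[1] = aaieuu$  (last char: '$')
  sorted[2] = aieuu$a  (last char: 'a')
  sorted[3] = euu$aai  (last char: 'i')
  sorted[4] = ieuu$aa  (last char: 'a')
  sorted[5] = u$aaieu  (last char: 'u')
  sorted[6] = uu$aaie  (last char: 'e')
Last column: u$aiaue
Original string S is at sorted index 1

Answer: u$aiaue
1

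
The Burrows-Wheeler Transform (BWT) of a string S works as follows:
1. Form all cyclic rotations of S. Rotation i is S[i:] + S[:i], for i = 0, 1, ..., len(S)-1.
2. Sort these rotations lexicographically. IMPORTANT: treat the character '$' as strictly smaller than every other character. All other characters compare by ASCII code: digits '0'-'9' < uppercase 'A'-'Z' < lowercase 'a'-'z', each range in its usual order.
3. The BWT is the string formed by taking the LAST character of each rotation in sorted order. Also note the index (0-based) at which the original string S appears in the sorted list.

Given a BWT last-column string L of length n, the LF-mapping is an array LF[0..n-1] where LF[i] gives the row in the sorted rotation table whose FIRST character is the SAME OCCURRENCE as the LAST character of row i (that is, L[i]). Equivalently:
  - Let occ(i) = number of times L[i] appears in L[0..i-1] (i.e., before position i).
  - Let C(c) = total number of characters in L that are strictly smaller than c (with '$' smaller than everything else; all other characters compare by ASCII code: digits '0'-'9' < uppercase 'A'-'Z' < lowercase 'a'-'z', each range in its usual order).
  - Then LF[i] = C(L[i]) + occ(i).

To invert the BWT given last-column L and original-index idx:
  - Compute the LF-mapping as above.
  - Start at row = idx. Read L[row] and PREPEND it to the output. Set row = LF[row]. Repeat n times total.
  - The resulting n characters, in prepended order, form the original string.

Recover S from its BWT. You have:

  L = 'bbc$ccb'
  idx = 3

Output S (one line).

LF mapping: 1 2 4 0 5 6 3
Walk LF starting at row 3, prepending L[row]:
  step 1: row=3, L[3]='$', prepend. Next row=LF[3]=0
  step 2: row=0, L[0]='b', prepend. Next row=LF[0]=1
  step 3: row=1, L[1]='b', prepend. Next row=LF[1]=2
  step 4: row=2, L[2]='c', prepend. Next row=LF[2]=4
  step 5: row=4, L[4]='c', prepend. Next row=LF[4]=5
  step 6: row=5, L[5]='c', prepend. Next row=LF[5]=6
  step 7: row=6, L[6]='b', prepend. Next row=LF[6]=3
Reversed output: bcccbb$

Answer: bcccbb$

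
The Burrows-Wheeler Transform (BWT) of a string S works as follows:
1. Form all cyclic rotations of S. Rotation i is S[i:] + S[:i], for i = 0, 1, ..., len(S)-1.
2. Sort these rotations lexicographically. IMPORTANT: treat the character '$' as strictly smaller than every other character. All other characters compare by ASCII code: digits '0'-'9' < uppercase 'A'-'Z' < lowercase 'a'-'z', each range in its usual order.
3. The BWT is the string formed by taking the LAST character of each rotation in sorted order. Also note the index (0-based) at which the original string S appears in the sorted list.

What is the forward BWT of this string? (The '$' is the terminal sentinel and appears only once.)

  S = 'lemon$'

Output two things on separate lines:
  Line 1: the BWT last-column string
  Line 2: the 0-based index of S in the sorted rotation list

All 6 rotations (rotation i = S[i:]+S[:i]):
  rot[0] = lemon$
  rot[1] = emon$l
  rot[2] = mon$le
  rot[3] = on$lem
  rot[4] = n$lemo
  rot[5] = $lemon
Sorted (with $ < everything):
  sorted[0] = $lemon  (last char: 'n')
  sorted[1] = emon$l  (last char: 'l')
  sorted[2] = lemon$  (last char: '$')
  sorted[3] = mon$le  (last char: 'e')
  sorted[4] = n$lemo  (last char: 'o')
  sorted[5] = on$lem  (last char: 'm')
Last column: nl$eom
Original string S is at sorted index 2

Answer: nl$eom
2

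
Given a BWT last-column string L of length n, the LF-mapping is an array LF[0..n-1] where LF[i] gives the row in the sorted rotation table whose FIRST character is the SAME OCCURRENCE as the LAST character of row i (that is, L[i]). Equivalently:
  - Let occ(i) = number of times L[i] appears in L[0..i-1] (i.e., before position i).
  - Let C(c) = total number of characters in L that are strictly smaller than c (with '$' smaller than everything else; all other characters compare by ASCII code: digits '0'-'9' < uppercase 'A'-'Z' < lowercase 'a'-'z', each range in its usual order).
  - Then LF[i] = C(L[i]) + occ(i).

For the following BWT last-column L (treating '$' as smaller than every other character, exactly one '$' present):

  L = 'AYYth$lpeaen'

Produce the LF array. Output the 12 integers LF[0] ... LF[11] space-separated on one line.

Char counts: '$':1, 'A':1, 'Y':2, 'a':1, 'e':2, 'h':1, 'l':1, 'n':1, 'p':1, 't':1
C (first-col start): C('$')=0, C('A')=1, C('Y')=2, C('a')=4, C('e')=5, C('h')=7, C('l')=8, C('n')=9, C('p')=10, C('t')=11
L[0]='A': occ=0, LF[0]=C('A')+0=1+0=1
L[1]='Y': occ=0, LF[1]=C('Y')+0=2+0=2
L[2]='Y': occ=1, LF[2]=C('Y')+1=2+1=3
L[3]='t': occ=0, LF[3]=C('t')+0=11+0=11
L[4]='h': occ=0, LF[4]=C('h')+0=7+0=7
L[5]='$': occ=0, LF[5]=C('$')+0=0+0=0
L[6]='l': occ=0, LF[6]=C('l')+0=8+0=8
L[7]='p': occ=0, LF[7]=C('p')+0=10+0=10
L[8]='e': occ=0, LF[8]=C('e')+0=5+0=5
L[9]='a': occ=0, LF[9]=C('a')+0=4+0=4
L[10]='e': occ=1, LF[10]=C('e')+1=5+1=6
L[11]='n': occ=0, LF[11]=C('n')+0=9+0=9

Answer: 1 2 3 11 7 0 8 10 5 4 6 9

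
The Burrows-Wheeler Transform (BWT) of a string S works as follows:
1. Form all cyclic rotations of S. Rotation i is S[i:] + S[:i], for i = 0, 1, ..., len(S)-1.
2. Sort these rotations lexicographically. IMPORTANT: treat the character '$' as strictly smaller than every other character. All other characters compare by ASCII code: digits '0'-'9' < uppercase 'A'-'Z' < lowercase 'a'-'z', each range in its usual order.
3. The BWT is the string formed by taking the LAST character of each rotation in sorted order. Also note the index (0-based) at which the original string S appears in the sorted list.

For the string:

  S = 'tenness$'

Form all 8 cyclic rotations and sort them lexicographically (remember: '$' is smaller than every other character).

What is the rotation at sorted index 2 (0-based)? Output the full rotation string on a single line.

All 8 rotations (rotation i = S[i:]+S[:i]):
  rot[0] = tenness$
  rot[1] = enness$t
  rot[2] = nness$te
  rot[3] = ness$ten
  rot[4] = ess$tenn
  rot[5] = ss$tenne
  rot[6] = s$tennes
  rot[7] = $tenness
Sorted (with $ < everything):
  sorted[0] = $tenness
  sorted[1] = enness$t
  sorted[2] = ess$tenn
  sorted[3] = ness$ten
  sorted[4] = nness$te
  sorted[5] = s$tennes
  sorted[6] = ss$tenne
  sorted[7] = tenness$
sorted[2] = ess$tenn

Answer: ess$tenn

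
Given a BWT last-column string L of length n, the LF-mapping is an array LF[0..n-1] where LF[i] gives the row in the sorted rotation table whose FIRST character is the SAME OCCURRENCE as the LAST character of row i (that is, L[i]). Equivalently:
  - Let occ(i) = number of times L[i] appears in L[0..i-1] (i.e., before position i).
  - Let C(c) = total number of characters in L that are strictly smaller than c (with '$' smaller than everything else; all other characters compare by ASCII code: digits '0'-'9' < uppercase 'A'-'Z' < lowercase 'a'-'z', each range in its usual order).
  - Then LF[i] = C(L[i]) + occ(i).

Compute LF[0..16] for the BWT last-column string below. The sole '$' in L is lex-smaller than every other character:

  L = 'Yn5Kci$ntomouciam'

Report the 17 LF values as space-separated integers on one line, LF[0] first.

Char counts: '$':1, '5':1, 'K':1, 'Y':1, 'a':1, 'c':2, 'i':2, 'm':2, 'n':2, 'o':2, 't':1, 'u':1
C (first-col start): C('$')=0, C('5')=1, C('K')=2, C('Y')=3, C('a')=4, C('c')=5, C('i')=7, C('m')=9, C('n')=11, C('o')=13, C('t')=15, C('u')=16
L[0]='Y': occ=0, LF[0]=C('Y')+0=3+0=3
L[1]='n': occ=0, LF[1]=C('n')+0=11+0=11
L[2]='5': occ=0, LF[2]=C('5')+0=1+0=1
L[3]='K': occ=0, LF[3]=C('K')+0=2+0=2
L[4]='c': occ=0, LF[4]=C('c')+0=5+0=5
L[5]='i': occ=0, LF[5]=C('i')+0=7+0=7
L[6]='$': occ=0, LF[6]=C('$')+0=0+0=0
L[7]='n': occ=1, LF[7]=C('n')+1=11+1=12
L[8]='t': occ=0, LF[8]=C('t')+0=15+0=15
L[9]='o': occ=0, LF[9]=C('o')+0=13+0=13
L[10]='m': occ=0, LF[10]=C('m')+0=9+0=9
L[11]='o': occ=1, LF[11]=C('o')+1=13+1=14
L[12]='u': occ=0, LF[12]=C('u')+0=16+0=16
L[13]='c': occ=1, LF[13]=C('c')+1=5+1=6
L[14]='i': occ=1, LF[14]=C('i')+1=7+1=8
L[15]='a': occ=0, LF[15]=C('a')+0=4+0=4
L[16]='m': occ=1, LF[16]=C('m')+1=9+1=10

Answer: 3 11 1 2 5 7 0 12 15 13 9 14 16 6 8 4 10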